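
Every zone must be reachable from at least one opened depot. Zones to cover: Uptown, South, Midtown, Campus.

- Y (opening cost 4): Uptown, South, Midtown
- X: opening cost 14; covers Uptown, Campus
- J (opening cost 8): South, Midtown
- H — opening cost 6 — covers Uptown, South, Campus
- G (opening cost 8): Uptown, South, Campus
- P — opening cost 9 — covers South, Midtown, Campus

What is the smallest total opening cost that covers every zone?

Choose Y and H: together they cover Uptown, South, Midtown, Campus — every zone.
Total opening cost: 4 + 6 = 10.
No cover costs less than 10.

10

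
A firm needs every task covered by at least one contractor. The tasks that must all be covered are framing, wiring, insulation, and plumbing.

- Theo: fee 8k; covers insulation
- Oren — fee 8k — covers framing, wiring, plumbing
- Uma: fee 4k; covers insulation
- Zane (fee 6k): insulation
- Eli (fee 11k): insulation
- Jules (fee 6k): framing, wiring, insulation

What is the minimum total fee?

12

Choose Oren and Uma: together they cover framing, wiring, insulation, plumbing — every task.
Total fee: 8 + 4 = 12.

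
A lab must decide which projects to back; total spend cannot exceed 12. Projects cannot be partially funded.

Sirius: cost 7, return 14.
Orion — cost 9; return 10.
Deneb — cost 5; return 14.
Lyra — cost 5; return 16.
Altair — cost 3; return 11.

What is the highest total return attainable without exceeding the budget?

30

This is an integer program with binary decision variables.
Sirius + Lyra: cost 7 + 5 = 12 ≤ 12, return 14 + 16 = 30.
Deneb + Lyra: cost 5 + 5 = 10 ≤ 12, return 14 + 16 = 30.
Sirius + Deneb: cost 7 + 5 = 12 ≤ 12, return 14 + 14 = 28.
The maximum return is 30; one optimal choice is Deneb and Lyra.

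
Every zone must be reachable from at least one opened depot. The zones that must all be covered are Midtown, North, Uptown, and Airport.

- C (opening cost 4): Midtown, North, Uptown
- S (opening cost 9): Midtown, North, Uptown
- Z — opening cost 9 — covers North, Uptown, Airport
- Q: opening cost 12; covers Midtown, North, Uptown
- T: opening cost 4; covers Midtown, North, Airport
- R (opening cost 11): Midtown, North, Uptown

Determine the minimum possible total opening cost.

8

This is a weighted set-cover instance.
Choose C and T: together they cover Midtown, North, Uptown, Airport — every zone.
Total opening cost: 4 + 4 = 8.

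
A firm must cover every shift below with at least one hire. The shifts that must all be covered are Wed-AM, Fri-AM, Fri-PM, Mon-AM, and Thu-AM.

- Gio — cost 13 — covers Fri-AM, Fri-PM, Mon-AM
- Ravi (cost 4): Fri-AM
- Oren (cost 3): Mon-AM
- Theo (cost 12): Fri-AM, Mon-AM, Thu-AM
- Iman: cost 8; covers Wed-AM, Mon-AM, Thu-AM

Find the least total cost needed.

21

Choose Gio and Iman: together they cover Wed-AM, Fri-AM, Fri-PM, Mon-AM, Thu-AM — every shift.
Total cost: 13 + 8 = 21.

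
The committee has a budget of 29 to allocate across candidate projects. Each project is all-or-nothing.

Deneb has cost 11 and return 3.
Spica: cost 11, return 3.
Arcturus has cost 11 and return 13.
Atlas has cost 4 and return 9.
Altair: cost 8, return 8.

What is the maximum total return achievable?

Treat it as a binary knapsack problem.
Take Arcturus, Atlas, and Altair: cost 11 + 4 + 8 = 23 ≤ 29, return 13 + 9 + 8 = 30.
No other feasible combination does better.

30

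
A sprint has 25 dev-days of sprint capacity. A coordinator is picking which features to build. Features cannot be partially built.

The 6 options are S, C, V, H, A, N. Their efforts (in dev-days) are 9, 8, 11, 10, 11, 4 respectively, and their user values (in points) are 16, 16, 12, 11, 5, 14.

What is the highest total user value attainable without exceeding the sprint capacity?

46

Allowing fractional choices, the relaxed optimum would be about 50.4, but features are indivisible.
S + V + N: effort 9 + 11 + 4 = 24 ≤ 25, user value 16 + 12 + 14 = 42.
S + C + N: effort 9 + 8 + 4 = 21 ≤ 25, user value 16 + 16 + 14 = 46.
C + V + N: effort 8 + 11 + 4 = 23 ≤ 25, user value 16 + 12 + 14 = 42.
Best is S, C, and N with total user value 46.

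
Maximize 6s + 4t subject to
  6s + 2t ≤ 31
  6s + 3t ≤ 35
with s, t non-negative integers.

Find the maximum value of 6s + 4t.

44

(s,t)=(0,11): 6·0+2·11=22≤31, 6·0+3·11=33≤35, objective 44.
(s,t)=(0,10): 6·0+2·10=20≤31, 6·0+3·10=30≤35, objective 40.
No feasible integer point exceeds 44.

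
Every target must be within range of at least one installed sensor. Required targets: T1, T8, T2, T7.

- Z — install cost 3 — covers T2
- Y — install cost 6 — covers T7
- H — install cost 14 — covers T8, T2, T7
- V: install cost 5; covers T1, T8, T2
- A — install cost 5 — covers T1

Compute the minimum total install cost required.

Choose Y and V: together they cover T1, T8, T2, T7 — every target.
Total install cost: 6 + 5 = 11.
No cover costs less than 11.

11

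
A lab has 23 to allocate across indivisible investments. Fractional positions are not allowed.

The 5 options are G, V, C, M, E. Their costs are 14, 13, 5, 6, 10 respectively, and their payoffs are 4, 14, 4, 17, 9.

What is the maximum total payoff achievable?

31

Treat it as a binary knapsack problem.
Allowing fractional choices, the relaxed optimum would be about 34.6, but investments are indivisible.
C + M + E: cost 5 + 6 + 10 = 21 ≤ 23, payoff 4 + 17 + 9 = 30.
M + E: cost 6 + 10 = 16 ≤ 23, payoff 17 + 9 = 26.
V + M: cost 13 + 6 = 19 ≤ 23, payoff 14 + 17 = 31.
Best is V and M with total payoff 31.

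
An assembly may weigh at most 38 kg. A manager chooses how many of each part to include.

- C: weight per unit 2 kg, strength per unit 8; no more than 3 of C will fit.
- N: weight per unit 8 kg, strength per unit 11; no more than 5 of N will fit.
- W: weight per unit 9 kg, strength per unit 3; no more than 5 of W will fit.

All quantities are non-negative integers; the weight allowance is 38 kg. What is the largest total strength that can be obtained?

68

This is a bounded integer knapsack.
Take 3×C and 4×N: weight 38 ≤ 38, strength 3·8 + 4·11 = 68.
C has the best ratio (8/2) and is taken to its limit of 3; remaining capacity is filled optimally with the others.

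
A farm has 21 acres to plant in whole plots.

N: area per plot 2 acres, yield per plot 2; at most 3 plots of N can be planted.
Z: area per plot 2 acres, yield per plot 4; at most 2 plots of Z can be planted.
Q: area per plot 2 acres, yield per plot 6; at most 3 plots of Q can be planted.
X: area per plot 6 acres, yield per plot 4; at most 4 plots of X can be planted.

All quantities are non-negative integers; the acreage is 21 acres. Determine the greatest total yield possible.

Q has the best ratio (6/2); taking only Q gives at most 3×6 = 18 (stopped by the supply cap of 3).
Mixing does better — 2×N, 2×Z, 3×Q, and 1×X: area 20 ≤ 21, yield 2·2 + 2·4 + 3·6 + 1·4 = 34.

34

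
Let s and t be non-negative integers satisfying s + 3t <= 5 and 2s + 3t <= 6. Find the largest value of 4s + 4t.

12

(s,t)=(3,0): 1·3+3·0=3≤5, 2·3+3·0=6≤6, objective 12.
(s,t)=(2,0): 1·2+3·0=2≤5, 2·2+3·0=4≤6, objective 8.
No feasible integer point exceeds 12.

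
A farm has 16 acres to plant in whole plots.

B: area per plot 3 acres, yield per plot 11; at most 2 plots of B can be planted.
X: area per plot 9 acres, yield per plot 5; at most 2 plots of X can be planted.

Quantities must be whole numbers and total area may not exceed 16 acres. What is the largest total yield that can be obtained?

Take 2×B and 1×X: area 15 ≤ 16, yield 2·11 + 1·5 = 27.
B has the best ratio (11/3) and is taken to its limit of 2; remaining capacity is filled optimally with the others.

27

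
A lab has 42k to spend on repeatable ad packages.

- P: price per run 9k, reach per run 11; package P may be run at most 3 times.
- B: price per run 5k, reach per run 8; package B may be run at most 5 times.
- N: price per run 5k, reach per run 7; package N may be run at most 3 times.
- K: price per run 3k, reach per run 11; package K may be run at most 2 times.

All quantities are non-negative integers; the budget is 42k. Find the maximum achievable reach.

76

K has the best ratio (11/3); taking only K gives at most 2×11 = 22 (stopped by the supply cap of 2).
Mixing does better — 5×B, 2×N, and 2×K: price 41 ≤ 42, reach 5·8 + 2·7 + 2·11 = 76.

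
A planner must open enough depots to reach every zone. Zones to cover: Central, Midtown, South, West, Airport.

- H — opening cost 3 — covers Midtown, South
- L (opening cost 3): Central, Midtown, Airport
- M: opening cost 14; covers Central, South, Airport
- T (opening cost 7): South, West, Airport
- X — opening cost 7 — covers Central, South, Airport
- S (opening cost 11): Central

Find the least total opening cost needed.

10

The greedy cost-per-new-zone heuristic would pick L, H, and T for 13, but a cheaper cover exists.
Choose L and T: together they cover Central, Midtown, South, West, Airport — every zone.
Total opening cost: 3 + 7 = 10.
No cover costs less than 10.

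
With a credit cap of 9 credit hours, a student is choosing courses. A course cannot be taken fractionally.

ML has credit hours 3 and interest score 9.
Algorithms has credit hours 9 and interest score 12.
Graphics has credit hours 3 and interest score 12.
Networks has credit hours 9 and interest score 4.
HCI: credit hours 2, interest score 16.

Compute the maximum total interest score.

37

Allowing fractional choices, the relaxed optimum would be about 38.3, but courses are indivisible.
ML + Graphics + HCI: credit hours 3 + 3 + 2 = 8 ≤ 9, interest score 9 + 12 + 16 = 37.
ML + HCI: credit hours 3 + 2 = 5 ≤ 9, interest score 9 + 16 = 25.
Graphics + HCI: credit hours 3 + 2 = 5 ≤ 9, interest score 12 + 16 = 28.
Best is ML, Graphics, and HCI with total interest score 37.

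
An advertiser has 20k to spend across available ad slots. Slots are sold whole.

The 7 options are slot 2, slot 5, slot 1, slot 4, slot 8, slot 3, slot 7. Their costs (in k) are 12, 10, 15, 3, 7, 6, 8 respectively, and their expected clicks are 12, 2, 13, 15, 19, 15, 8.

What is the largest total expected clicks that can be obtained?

49

Take slot 4, slot 8, and slot 3: cost 3 + 7 + 6 = 16 ≤ 20, expected clicks 15 + 19 + 15 = 49.
No other feasible combination does better.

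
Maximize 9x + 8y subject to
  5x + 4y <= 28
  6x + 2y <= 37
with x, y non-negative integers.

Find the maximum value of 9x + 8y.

56

(x,y)=(0,7): 5·0+4·7=28≤28, 6·0+2·7=14≤37, objective 56.
(x,y)=(0,6): 5·0+4·6=24≤28, 6·0+2·6=12≤37, objective 48.
Maximum is 56 at (x,y)=(0,7).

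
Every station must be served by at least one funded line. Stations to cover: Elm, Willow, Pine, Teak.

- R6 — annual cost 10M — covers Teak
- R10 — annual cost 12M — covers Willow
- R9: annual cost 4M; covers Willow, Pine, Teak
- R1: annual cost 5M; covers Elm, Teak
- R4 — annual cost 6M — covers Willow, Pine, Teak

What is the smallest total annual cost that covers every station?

9

This is an integer covering problem.
Choose R9 and R1: together they cover Elm, Willow, Pine, Teak — every station.
Total annual cost: 4 + 5 = 9.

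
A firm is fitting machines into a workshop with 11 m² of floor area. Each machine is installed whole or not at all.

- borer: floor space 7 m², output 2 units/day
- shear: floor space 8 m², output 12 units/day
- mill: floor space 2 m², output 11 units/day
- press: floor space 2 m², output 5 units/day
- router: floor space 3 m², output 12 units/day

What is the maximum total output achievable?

28

This is a 0-1 knapsack instance.
Allowing fractional choices, the relaxed optimum would be about 34.0, but machines are indivisible.
mill + press + router: floor space 2 + 2 + 3 = 7 ≤ 11, output 11 + 5 + 12 = 28.
shear + router: floor space 8 + 3 = 11 ≤ 11, output 12 + 12 = 24.
Best is mill, press, and router with total output 28.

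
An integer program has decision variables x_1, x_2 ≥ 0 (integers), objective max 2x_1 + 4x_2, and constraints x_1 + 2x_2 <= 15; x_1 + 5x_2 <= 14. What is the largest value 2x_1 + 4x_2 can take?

28

(x_1,x_2)=(14,0): 1·14+2·0=14≤15, 1·14+5·0=14≤14, objective 28.
(x_1,x_2)=(13,0): 1·13+2·0=13≤15, 1·13+5·0=13≤14, objective 26.
The best lattice point is (14,0), giving 28.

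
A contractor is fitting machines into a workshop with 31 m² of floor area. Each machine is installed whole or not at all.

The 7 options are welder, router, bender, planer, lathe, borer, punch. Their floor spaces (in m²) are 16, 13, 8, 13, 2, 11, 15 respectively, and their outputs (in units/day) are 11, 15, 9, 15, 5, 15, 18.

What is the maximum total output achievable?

Allowing fractional choices, the relaxed optimum would be about 41.5, but machines are indivisible.
planer + lathe + punch: floor space 13 + 2 + 15 = 30 ≤ 31, output 15 + 5 + 18 = 38.
lathe + borer + punch: floor space 2 + 11 + 15 = 28 ≤ 31, output 5 + 15 + 18 = 38.
router + lathe + punch: floor space 13 + 2 + 15 = 30 ≤ 31, output 15 + 5 + 18 = 38.
The maximum output is 38; one optimal choice is lathe, borer, and punch.

38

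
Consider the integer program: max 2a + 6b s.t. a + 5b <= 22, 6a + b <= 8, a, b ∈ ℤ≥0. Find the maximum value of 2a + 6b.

Relaxing integrality, the LP optimum is 26.90 at (a,b) = (0.621, 4.28), which is not an integer point.
(a,b)=(0,4): 1·0+5·4=20≤22, 6·0+1·4=4≤8, objective 24.
(a,b)=(0,3): 1·0+5·3=15≤22, 6·0+1·3=3≤8, objective 18.
Maximum is 24 at (a,b)=(0,4).

24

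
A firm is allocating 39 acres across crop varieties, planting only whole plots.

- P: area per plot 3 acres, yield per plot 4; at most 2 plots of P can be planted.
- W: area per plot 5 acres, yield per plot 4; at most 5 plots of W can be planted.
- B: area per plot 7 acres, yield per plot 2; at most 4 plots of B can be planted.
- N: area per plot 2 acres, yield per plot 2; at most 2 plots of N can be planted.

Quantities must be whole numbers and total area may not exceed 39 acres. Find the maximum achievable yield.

32

Take 2×P, 5×W, and 2×N: area 35 ≤ 39, yield 2·4 + 5·4 + 2·2 = 32.
P has the best ratio (4/3) and is taken to its limit of 2; remaining capacity is filled optimally with the others.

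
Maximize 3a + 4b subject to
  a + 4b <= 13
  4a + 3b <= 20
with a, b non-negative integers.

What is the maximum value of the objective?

The continuous relaxation peaks at (3.15, 2.46) with value 19.31; rounding to a feasible lattice point costs some objective.
(a,b)=(3,2): 1·3+4·2=11≤13, 4·3+3·2=18≤20, objective 17.
(a,b)=(4,1): 1·4+4·1=8≤13, 4·4+3·1=19≤20, objective 16.
(a,b)=(2,2): 1·2+4·2=10≤13, 4·2+3·2=14≤20, objective 14.
No feasible integer point exceeds 17.

17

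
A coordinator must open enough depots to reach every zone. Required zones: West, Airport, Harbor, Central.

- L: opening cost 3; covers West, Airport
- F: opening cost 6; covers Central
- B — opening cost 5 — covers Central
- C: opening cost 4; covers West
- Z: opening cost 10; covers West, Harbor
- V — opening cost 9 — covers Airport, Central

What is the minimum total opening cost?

Choose L, B, and Z: together they cover West, Airport, Harbor, Central — every zone.
Total opening cost: 3 + 5 + 10 = 18.

18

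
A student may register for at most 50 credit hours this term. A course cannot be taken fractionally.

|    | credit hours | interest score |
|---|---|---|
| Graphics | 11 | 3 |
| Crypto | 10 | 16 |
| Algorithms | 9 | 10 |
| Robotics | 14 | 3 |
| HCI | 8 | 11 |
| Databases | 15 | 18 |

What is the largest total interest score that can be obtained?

55

Crypto + Algorithms + HCI + Databases: credit hours 10 + 9 + 8 + 15 = 42 ≤ 50, interest score 16 + 10 + 11 + 18 = 55.
Crypto + Robotics + HCI + Databases: credit hours 10 + 14 + 8 + 15 = 47 ≤ 50, interest score 16 + 3 + 11 + 18 = 48.
Graphics + Crypto + HCI + Databases: credit hours 11 + 10 + 8 + 15 = 44 ≤ 50, interest score 3 + 16 + 11 + 18 = 48.
Best is Crypto, Algorithms, HCI, and Databases with total interest score 55.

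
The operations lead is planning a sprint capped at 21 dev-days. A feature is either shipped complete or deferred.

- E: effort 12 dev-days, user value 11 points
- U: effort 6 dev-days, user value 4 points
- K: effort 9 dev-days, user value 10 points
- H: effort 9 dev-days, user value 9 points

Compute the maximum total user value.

E + H: effort 12 + 9 = 21 ≤ 21, user value 11 + 9 = 20.
K + H: effort 9 + 9 = 18 ≤ 21, user value 10 + 9 = 19.
E + K: effort 12 + 9 = 21 ≤ 21, user value 11 + 10 = 21.
Best is E and K with total user value 21.

21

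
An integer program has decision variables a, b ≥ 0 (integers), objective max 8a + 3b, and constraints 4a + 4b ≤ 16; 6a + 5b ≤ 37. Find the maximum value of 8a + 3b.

32

(a,b)=(4,0) is feasible, giving 32.
(a,b)=(3,1) is feasible, giving 27.
(a,b)=(3,0) is feasible, giving 24.
No feasible integer point exceeds 32.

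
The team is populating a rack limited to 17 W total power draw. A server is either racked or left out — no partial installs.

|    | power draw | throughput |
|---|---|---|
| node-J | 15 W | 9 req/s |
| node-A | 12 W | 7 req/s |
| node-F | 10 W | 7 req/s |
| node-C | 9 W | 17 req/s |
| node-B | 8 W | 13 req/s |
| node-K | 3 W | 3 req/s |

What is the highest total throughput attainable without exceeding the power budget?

30

node-C + node-B: power draw 9 + 8 = 17 ≤ 17, throughput 17 + 13 = 30.
node-C + node-K: power draw 9 + 3 = 12 ≤ 17, throughput 17 + 3 = 20.
Best is node-C and node-B with total throughput 30.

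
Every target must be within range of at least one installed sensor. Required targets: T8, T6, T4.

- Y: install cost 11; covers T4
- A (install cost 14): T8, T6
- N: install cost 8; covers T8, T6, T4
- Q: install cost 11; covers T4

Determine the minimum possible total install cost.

8

This is a weighted set-cover instance.
N alone covers T8, T6, T4 — every target.
Total install cost: 8.
No cover costs less than 8.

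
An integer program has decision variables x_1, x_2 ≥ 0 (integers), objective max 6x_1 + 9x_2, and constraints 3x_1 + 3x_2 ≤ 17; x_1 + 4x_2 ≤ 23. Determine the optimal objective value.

Relaxing integrality, the LP optimum is 51.00 at (x_1,x_2) = (0, 5.67), which is not an integer point.
(x_1,x_2)=(0,5): 3·0+3·5=15≤17, 1·0+4·5=20≤23, objective 45.
(x_1,x_2)=(1,4): 3·1+3·4=15≤17, 1·1+4·4=17≤23, objective 42.
(x_1,x_2)=(0,4): 3·0+3·4=12≤17, 1·0+4·4=16≤23, objective 36.
The best lattice point is (0,5), giving 45.

45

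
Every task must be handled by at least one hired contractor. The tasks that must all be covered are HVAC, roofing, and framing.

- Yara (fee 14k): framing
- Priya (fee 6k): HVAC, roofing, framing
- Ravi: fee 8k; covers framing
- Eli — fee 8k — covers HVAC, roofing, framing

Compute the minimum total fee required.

Priya alone covers HVAC, roofing, framing — every task.
Total fee: 6.
No cover costs less than 6.

6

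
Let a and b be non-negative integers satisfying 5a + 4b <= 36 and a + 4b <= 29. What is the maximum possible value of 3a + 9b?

Relaxing integrality, the LP optimum is 66.56 at (a,b) = (1.75, 6.81), which is not an integer point.
(a,b)=(1,7): 5·1+4·7=33≤36, 1·1+4·7=29≤29, objective 66.
(a,b)=(0,7): 5·0+4·7=28≤36, 1·0+4·7=28≤29, objective 63.
Maximum is 66 at (a,b)=(1,7).

66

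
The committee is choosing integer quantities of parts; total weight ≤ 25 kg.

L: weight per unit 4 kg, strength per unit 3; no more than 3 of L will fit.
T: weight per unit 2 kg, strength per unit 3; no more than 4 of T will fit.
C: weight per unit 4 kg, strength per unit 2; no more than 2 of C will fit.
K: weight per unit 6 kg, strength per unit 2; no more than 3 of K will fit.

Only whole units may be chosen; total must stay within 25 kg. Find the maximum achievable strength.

This is a bounded integer knapsack.
2×L, 4×T, and 2×C: weight 24 ≤ 25, strength 2·3 + 4·3 + 2·2 = 22.
3×L, 4×T, and 1×C: weight 24 ≤ 25, strength 3·3 + 4·3 + 1·2 = 23.
Best is 23.

23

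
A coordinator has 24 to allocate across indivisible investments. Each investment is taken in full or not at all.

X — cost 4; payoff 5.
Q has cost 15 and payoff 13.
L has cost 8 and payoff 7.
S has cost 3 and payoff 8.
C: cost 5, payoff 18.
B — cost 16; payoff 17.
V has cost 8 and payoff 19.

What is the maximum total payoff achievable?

52

X + S + C + V: cost 4 + 3 + 5 + 8 = 20 ≤ 24, payoff 5 + 8 + 18 + 19 = 50.
L + S + C + V: cost 8 + 3 + 5 + 8 = 24 ≤ 24, payoff 7 + 8 + 18 + 19 = 52.
S + C + V: cost 3 + 5 + 8 = 16 ≤ 24, payoff 8 + 18 + 19 = 45.
Best is L, S, C, and V with total payoff 52.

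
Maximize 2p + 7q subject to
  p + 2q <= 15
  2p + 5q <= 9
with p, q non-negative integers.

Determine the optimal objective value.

11

(p,q)=(2,1) is feasible, giving 11.
(p,q)=(1,1) is feasible, giving 9.
(p,q)=(0,1) is feasible, giving 7.
Maximum is 11 at (p,q)=(2,1).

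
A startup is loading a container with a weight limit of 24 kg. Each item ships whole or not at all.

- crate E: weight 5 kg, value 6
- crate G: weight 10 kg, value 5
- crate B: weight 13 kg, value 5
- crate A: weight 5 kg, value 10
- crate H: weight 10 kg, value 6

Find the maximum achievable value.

Allowing fractional choices, the relaxed optimum would be about 24.0, but items are indivisible.
crate E + crate A + crate H: weight 5 + 5 + 10 = 20 ≤ 24, value 6 + 10 + 6 = 22.
crate E + crate G + crate A: weight 5 + 10 + 5 = 20 ≤ 24, value 6 + 5 + 10 = 21.
crate E + crate B + crate A: weight 5 + 13 + 5 = 23 ≤ 24, value 6 + 5 + 10 = 21.
Best is crate E, crate A, and crate H with total value 22.

22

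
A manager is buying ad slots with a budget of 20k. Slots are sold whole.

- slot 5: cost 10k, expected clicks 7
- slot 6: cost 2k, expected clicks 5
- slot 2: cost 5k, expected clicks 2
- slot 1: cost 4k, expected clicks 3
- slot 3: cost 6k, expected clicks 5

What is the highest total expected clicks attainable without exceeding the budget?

slot 5 + slot 6 + slot 3: cost 10 + 2 + 6 = 18 ≤ 20, expected clicks 7 + 5 + 5 = 17.
slot 6 + slot 2 + slot 1 + slot 3: cost 2 + 5 + 4 + 6 = 17 ≤ 20, expected clicks 5 + 2 + 3 + 5 = 15.
slot 5 + slot 6 + slot 1: cost 10 + 2 + 4 = 16 ≤ 20, expected clicks 7 + 5 + 3 = 15.
Best is slot 5, slot 6, and slot 3 with total expected clicks 17.

17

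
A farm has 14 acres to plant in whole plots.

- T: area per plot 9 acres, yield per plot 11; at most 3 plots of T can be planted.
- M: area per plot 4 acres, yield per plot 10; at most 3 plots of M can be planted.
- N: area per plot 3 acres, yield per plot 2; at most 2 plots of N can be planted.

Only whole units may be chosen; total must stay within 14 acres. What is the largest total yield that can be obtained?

This is a bounded integer knapsack.
2×M and 2×N: area 14 ≤ 14, yield 2·10 + 2·2 = 24.
3×M: area 12 ≤ 14, yield 3·10 = 30.
Best is 30.

30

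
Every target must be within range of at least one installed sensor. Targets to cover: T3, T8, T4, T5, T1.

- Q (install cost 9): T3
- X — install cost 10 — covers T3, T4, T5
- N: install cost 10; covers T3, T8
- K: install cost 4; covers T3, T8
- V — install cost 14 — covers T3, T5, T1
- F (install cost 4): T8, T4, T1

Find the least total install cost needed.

The greedy cost-per-new-target heuristic would pick F, K, and X for 18, but a cheaper cover exists.
Choose X and F: together they cover T3, T8, T4, T5, T1 — every target.
Total install cost: 10 + 4 = 14.
No cover costs less than 14.

14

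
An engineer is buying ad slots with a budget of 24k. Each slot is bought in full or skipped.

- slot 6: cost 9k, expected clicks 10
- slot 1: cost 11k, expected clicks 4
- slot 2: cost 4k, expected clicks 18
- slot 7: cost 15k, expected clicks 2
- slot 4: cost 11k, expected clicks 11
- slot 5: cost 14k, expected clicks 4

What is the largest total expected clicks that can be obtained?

Take slot 6, slot 2, and slot 4: cost 9 + 4 + 11 = 24 ≤ 24, expected clicks 10 + 18 + 11 = 39.
No other feasible combination does better.

39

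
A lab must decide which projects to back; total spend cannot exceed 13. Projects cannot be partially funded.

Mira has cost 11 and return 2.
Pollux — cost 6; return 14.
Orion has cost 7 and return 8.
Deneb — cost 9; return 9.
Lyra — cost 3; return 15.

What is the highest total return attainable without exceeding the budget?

29

Treat it as a binary knapsack problem.
Allowing fractional choices, the relaxed optimum would be about 33.6, but projects are indivisible.
Orion + Lyra: cost 7 + 3 = 10 ≤ 13, return 8 + 15 = 23.
Deneb + Lyra: cost 9 + 3 = 12 ≤ 13, return 9 + 15 = 24.
Pollux + Lyra: cost 6 + 3 = 9 ≤ 13, return 14 + 15 = 29.
Best is Pollux and Lyra with total return 29.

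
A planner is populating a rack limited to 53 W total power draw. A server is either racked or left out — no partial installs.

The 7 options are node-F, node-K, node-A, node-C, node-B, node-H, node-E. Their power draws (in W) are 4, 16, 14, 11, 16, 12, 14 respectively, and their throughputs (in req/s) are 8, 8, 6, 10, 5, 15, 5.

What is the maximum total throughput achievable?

Allowing fractional choices, the relaxed optimum would be about 45.3, but servers are indivisible.
node-K + node-A + node-C + node-H: power draw 16 + 14 + 11 + 12 = 53 ≤ 53, throughput 8 + 6 + 10 + 15 = 39.
node-F + node-K + node-C + node-H: power draw 4 + 16 + 11 + 12 = 43 ≤ 53, throughput 8 + 8 + 10 + 15 = 41.
node-F + node-A + node-C + node-H: power draw 4 + 14 + 11 + 12 = 41 ≤ 53, throughput 8 + 6 + 10 + 15 = 39.
Best is node-F, node-K, node-C, and node-H with total throughput 41.

41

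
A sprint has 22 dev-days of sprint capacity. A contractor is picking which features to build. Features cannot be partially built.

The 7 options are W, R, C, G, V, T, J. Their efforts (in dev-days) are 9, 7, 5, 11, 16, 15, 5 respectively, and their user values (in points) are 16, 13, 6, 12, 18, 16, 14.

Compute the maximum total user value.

W + C + J: effort 9 + 5 + 5 = 19 ≤ 22, user value 16 + 6 + 14 = 36.
W + R + J: effort 9 + 7 + 5 = 21 ≤ 22, user value 16 + 13 + 14 = 43.
Best is W, R, and J with total user value 43.

43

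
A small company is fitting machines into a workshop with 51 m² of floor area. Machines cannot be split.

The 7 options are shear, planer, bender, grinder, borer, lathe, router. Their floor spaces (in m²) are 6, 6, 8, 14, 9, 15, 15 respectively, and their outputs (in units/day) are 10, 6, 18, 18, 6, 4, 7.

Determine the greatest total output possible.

59

Allowing fractional choices, the relaxed optimum would be about 61.7, but machines are indivisible.
shear + planer + bender + grinder + router: floor space 6 + 6 + 8 + 14 + 15 = 49 ≤ 51, output 10 + 6 + 18 + 18 + 7 = 59.
shear + planer + bender + grinder + lathe: floor space 6 + 6 + 8 + 14 + 15 = 49 ≤ 51, output 10 + 6 + 18 + 18 + 4 = 56.
shear + planer + bender + grinder + borer: floor space 6 + 6 + 8 + 14 + 9 = 43 ≤ 51, output 10 + 6 + 18 + 18 + 6 = 58.
Best is shear, planer, bender, grinder, and router with total output 59.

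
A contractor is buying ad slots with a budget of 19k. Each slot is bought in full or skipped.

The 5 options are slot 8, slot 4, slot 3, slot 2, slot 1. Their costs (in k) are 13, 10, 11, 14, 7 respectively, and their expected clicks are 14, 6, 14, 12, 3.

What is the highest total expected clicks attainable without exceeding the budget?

17

Allowing fractional choices, the relaxed optimum would be about 22.6, but ad slots are indivisible.
slot 3 + slot 1: cost 11 + 7 = 18 ≤ 19, expected clicks 14 + 3 = 17.
slot 3: cost 11 ≤ 19, expected clicks 14.
slot 8: cost 13 ≤ 19, expected clicks 14.
Best is slot 3 and slot 1 with total expected clicks 17.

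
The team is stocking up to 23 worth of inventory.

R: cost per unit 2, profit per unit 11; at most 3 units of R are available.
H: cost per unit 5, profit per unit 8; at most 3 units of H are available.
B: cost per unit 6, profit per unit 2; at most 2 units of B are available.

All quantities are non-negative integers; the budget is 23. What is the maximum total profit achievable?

3×R and 3×H: cost 21 ≤ 23, profit 3·11 + 3·8 = 57.
3×R, 2×H, and 1×B: cost 22 ≤ 23, profit 3·11 + 2·8 + 1·2 = 51.
Best is 57.

57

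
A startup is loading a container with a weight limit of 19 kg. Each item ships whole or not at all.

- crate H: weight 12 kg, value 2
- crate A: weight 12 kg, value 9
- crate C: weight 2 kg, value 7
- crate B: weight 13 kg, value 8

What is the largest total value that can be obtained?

Allowing fractional choices, the relaxed optimum would be about 19.1, but items are indivisible.
crate A: weight 12 ≤ 19, value 9.
crate C + crate B: weight 2 + 13 = 15 ≤ 19, value 7 + 8 = 15.
crate A + crate C: weight 12 + 2 = 14 ≤ 19, value 9 + 7 = 16.
Best is crate A and crate C with total value 16.

16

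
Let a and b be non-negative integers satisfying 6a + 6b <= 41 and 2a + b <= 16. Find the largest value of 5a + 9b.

54

Relaxing integrality, the LP optimum is 61.50 at (a,b) = (0, 6.83), which is not an integer point.
(a,b)=(0,6): 6·0+6·6=36≤41, 2·0+1·6=6≤16, objective 54.
(a,b)=(1,5): 6·1+6·5=36≤41, 2·1+1·5=7≤16, objective 50.
(a,b)=(0,5): 6·0+6·5=30≤41, 2·0+1·5=5≤16, objective 45.
The best lattice point is (0,6), giving 54.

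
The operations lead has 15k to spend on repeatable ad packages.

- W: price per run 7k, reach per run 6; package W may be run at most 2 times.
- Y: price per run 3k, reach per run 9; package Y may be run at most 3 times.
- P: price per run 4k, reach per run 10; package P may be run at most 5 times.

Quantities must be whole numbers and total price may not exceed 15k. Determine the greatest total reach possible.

39

Y has the best ratio (9/3); taking only Y gives at most 3×9 = 27 (stopped by the supply cap of 3).
Mixing does better — 1×Y and 3×P: price 15 ≤ 15, reach 1·9 + 3·10 = 39.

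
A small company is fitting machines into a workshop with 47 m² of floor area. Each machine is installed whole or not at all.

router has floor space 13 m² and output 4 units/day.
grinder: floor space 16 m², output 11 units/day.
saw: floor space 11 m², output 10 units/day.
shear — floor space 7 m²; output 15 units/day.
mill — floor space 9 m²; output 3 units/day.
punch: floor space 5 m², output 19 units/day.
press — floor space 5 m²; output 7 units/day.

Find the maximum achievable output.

Allowing fractional choices, the relaxed optimum would be about 63.0, but machines are indivisible.
grinder + saw + shear + punch: floor space 16 + 11 + 7 + 5 = 39 ≤ 47, output 11 + 10 + 15 + 19 = 55.
grinder + saw + shear + punch + press: floor space 16 + 11 + 7 + 5 + 5 = 44 ≤ 47, output 11 + 10 + 15 + 19 + 7 = 62.
router + grinder + shear + punch + press: floor space 13 + 16 + 7 + 5 + 5 = 46 ≤ 47, output 4 + 11 + 15 + 19 + 7 = 56.
Best is grinder, saw, shear, punch, and press with total output 62.

62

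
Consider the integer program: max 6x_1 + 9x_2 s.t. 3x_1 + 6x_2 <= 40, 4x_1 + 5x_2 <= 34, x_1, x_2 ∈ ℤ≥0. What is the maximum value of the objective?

The continuous relaxation peaks at (0.444, 6.44) with value 60.67; rounding to a feasible lattice point costs some objective.
(x_1,x_2)=(1,6): 3·1+6·6=39≤40, 4·1+5·6=34≤34, objective 60.
(x_1,x_2)=(2,5): 3·2+6·5=36≤40, 4·2+5·5=33≤34, objective 57.
(x_1,x_2)=(0,6): 3·0+6·6=36≤40, 4·0+5·6=30≤34, objective 54.
The best lattice point is (1,6), giving 60.

60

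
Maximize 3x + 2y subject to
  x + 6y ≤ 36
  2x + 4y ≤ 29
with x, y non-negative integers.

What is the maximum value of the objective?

Relaxing integrality, the LP optimum is 43.50 at (x,y) = (14.5, 0), which is not an integer point.
(x,y)=(14,0): 1·14+6·0=14≤36, 2·14+4·0=28≤29, objective 42.
(x,y)=(13,0): 1·13+6·0=13≤36, 2·13+4·0=26≤29, objective 39.
The best lattice point is (14,0), giving 42.

42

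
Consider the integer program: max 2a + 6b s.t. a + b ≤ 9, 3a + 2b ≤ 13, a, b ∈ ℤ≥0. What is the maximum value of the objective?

(a,b)=(0,6) is feasible, giving 36.
(a,b)=(1,5) is feasible, giving 32.
(a,b)=(0,5) is feasible, giving 30.
No feasible integer point exceeds 36.

36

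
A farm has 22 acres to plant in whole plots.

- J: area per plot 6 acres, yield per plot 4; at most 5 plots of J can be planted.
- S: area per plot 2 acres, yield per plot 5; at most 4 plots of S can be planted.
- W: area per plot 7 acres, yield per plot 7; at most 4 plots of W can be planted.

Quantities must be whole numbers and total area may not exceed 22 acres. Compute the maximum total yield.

34

This is a bounded integer knapsack.
S has the best ratio (5/2); taking only S gives at most 4×5 = 20 (stopped by the supply cap of 4).
Mixing does better — 4×S and 2×W: area 22 ≤ 22, yield 4·5 + 2·7 = 34.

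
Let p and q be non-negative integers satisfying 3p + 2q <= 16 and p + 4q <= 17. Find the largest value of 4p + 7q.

(p,q)=(3,3): 3·3+2·3=15≤16, 1·3+4·3=15≤17, objective 33.
(p,q)=(4,2): 3·4+2·2=16≤16, 1·4+4·2=12≤17, objective 30.
(p,q)=(2,3): 3·2+2·3=12≤16, 1·2+4·3=14≤17, objective 29.
(p,q)=(3,2): 3·3+2·2=13≤16, 1·3+4·2=11≤17, objective 26.
Maximum is 33 at (p,q)=(3,3).

33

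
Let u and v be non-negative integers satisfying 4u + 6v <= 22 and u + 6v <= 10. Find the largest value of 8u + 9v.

The continuous relaxation peaks at (5.5, 0) with value 44.00; rounding to a feasible lattice point costs some objective.
(u,v)=(4,1): 4·4+6·1=22≤22, 1·4+6·1=10≤10, objective 41.
(u,v)=(5,0): 4·5+6·0=20≤22, 1·5+6·0=5≤10, objective 40.
(u,v)=(3,1): 4·3+6·1=18≤22, 1·3+6·1=9≤10, objective 33.
The best lattice point is (4,1), giving 41.

41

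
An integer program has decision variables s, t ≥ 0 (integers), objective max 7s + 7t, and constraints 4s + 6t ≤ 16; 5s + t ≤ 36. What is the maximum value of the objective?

28

(s,t)=(4,0) is feasible, giving 28.
(s,t)=(3,0) is feasible, giving 21.
Maximum is 28 at (s,t)=(4,0).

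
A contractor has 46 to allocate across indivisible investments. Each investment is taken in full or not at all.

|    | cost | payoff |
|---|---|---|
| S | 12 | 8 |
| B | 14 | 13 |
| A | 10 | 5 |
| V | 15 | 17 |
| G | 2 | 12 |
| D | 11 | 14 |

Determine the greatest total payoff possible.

This is an integer program with binary decision variables.
Allowing fractional choices, the relaxed optimum would be about 58.7, but investments are indivisible.
B + V + G + D: cost 14 + 15 + 2 + 11 = 42 ≤ 46, payoff 13 + 17 + 12 + 14 = 56.
S + V + G + D: cost 12 + 15 + 2 + 11 = 40 ≤ 46, payoff 8 + 17 + 12 + 14 = 51.
Best is B, V, G, and D with total payoff 56.

56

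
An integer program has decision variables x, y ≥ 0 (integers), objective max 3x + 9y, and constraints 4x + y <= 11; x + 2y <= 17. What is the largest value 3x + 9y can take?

72

Relaxing integrality, the LP optimum is 76.50 at (x,y) = (0, 8.5), which is not an integer point.
(x,y)=(0,8): 4·0+1·8=8≤11, 1·0+2·8=16≤17, objective 72.
(x,y)=(1,7): 4·1+1·7=11≤11, 1·1+2·7=15≤17, objective 66.
(x,y)=(0,7): 4·0+1·7=7≤11, 1·0+2·7=14≤17, objective 63.
Maximum is 72 at (x,y)=(0,8).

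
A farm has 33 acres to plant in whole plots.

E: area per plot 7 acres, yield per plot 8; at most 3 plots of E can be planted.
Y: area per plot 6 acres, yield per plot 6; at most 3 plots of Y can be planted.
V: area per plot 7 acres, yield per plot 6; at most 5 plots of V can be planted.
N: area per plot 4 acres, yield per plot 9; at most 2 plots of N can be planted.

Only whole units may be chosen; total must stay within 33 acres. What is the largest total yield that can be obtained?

1×E, 3×Y, and 2×N: area 33 ≤ 33, yield 1·8 + 3·6 + 2·9 = 44.
3×Y, 1×V, and 2×N: area 33 ≤ 33, yield 3·6 + 1·6 + 2·9 = 42.
Best is 44.

44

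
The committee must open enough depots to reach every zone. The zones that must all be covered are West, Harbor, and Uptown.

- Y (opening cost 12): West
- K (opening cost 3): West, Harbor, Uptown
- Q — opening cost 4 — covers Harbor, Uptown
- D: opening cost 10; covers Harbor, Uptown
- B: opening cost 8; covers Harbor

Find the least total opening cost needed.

3

K alone covers West, Harbor, Uptown — every zone.
Total opening cost: 3.
No cover costs less than 3.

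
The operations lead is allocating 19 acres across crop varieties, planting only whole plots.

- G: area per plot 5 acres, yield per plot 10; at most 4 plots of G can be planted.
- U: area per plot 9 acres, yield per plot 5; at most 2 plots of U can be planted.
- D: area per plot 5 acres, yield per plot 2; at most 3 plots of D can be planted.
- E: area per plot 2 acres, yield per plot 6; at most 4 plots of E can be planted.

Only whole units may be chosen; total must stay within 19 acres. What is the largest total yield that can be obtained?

E has the best ratio (6/2); taking only E gives at most 4×6 = 24 (stopped by the supply cap of 4).
Mixing does better — 2×G and 4×E: area 18 ≤ 19, yield 2·10 + 4·6 = 44.

44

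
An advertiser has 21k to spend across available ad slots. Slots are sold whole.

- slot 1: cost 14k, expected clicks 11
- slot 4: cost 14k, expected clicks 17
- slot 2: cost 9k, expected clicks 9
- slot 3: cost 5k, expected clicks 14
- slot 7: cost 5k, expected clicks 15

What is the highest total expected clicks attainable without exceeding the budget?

38

Allowing fractional choices, the relaxed optimum would be about 42.4, but ad slots are indivisible.
slot 2 + slot 3 + slot 7: cost 9 + 5 + 5 = 19 ≤ 21, expected clicks 9 + 14 + 15 = 38.
slot 4 + slot 3: cost 14 + 5 = 19 ≤ 21, expected clicks 17 + 14 = 31.
slot 4 + slot 7: cost 14 + 5 = 19 ≤ 21, expected clicks 17 + 15 = 32.
Best is slot 2, slot 3, and slot 7 with total expected clicks 38.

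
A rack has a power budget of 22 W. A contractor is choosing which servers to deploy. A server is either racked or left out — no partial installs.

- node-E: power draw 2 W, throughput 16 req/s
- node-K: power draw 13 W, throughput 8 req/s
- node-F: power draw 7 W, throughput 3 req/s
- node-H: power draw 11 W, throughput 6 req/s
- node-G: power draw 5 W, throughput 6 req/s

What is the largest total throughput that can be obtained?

node-E + node-K + node-G: power draw 2 + 13 + 5 = 20 ≤ 22, throughput 16 + 8 + 6 = 30.
node-E + node-K + node-F: power draw 2 + 13 + 7 = 22 ≤ 22, throughput 16 + 8 + 3 = 27.
node-E + node-H + node-G: power draw 2 + 11 + 5 = 18 ≤ 22, throughput 16 + 6 + 6 = 28.
Best is node-E, node-K, and node-G with total throughput 30.

30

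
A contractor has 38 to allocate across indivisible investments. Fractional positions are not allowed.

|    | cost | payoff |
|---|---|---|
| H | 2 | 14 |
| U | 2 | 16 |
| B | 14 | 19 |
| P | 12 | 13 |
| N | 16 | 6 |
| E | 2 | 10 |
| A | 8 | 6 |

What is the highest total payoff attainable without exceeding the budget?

This is a 0-1 knapsack instance.
H + U + B + P + A: cost 2 + 2 + 14 + 12 + 8 = 38 ≤ 38, payoff 14 + 16 + 19 + 13 + 6 = 68.
H + U + B + P + E: cost 2 + 2 + 14 + 12 + 2 = 32 ≤ 38, payoff 14 + 16 + 19 + 13 + 10 = 72.
Best is H, U, B, P, and E with total payoff 72.

72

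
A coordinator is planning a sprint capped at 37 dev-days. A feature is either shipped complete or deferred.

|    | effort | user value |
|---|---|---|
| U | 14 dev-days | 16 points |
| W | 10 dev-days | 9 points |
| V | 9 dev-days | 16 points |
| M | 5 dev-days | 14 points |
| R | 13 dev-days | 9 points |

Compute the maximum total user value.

This is a 0-1 knapsack instance.
Take W, V, M, and R: effort 10 + 9 + 5 + 13 = 37 ≤ 37, user value 9 + 16 + 14 + 9 = 48.
No other feasible combination does better.

48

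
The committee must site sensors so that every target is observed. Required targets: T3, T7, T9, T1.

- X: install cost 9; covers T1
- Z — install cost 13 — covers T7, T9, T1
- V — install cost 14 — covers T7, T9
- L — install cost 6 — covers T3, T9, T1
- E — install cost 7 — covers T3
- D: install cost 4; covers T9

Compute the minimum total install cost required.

19

This is a weighted set-cover instance.
Choose Z and L: together they cover T3, T7, T9, T1 — every target.
Total install cost: 13 + 6 = 19.
No cover costs less than 19.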